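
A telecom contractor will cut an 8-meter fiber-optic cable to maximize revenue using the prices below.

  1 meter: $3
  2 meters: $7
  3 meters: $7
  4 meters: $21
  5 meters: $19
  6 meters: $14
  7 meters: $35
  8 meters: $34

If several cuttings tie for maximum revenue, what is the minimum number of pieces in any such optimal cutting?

2

Consider every possible first cut. r[k] is the best of p[i]+r[k−i] over all sellable i≤k.
r[1] = 3
r[2] = max(3+3, 7+0) = 7
r[3] = max(3+7, 7+3, 7+0) = 10
r[4] = max(3+10, 7+7, 7+3, 21+0) = 21
r[5] = max(3+21, 7+10, 7+7, 21+3, 19+0) = 24
r[6] = max(3+24, 7+21, 7+10, 21+7, 19+3, 14+0) = 28
r[7] = max(3+28, 7+24, 7+21, …, 14+3, 35+0) = 35
r[8] = max(3+35, 7+28, 7+24, …, 35+3, 34+0) = 42
Maximum revenue is $42.
Now minimize piece count subject to staying optimal: for each k, pieces[k] = 1 + min over i with p[i]+r[k−i]=r[k] of pieces[k−i].
pieces[5] = 2
pieces[6] = 2
pieces[7] = 1
pieces[8] = 2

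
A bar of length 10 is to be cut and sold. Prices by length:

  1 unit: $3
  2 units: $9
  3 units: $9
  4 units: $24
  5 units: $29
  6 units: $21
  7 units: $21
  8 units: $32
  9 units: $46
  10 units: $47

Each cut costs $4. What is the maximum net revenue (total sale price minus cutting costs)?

Consider every possible first cut. v[k] is the best of p[i]+v[k−i] over all sellable i≤k, charging 4 whenever i<k.
v[1] = 3
v[2] = 9
v[3] = 9
v[4] = 24
v[5] = 29
v[6] = 29  (first piece 2, then v[4]=24)
v[7] = 34  (first piece 2, then v[5]=29)
v[8] = 44  (first piece 4, then v[4]=24)
v[9] = 49  (first piece 4, then v[5]=29)
v[10] = 54  (first piece 5, then v[5]=29)
One optimal plan: pieces 5 + 5 (1 cut) → $58 − $4 = $54.

54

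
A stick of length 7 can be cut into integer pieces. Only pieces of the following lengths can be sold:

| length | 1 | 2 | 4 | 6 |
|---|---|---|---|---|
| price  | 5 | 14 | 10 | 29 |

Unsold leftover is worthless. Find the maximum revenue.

Consider every possible first cut. f[k] is the best of p[i]+f[k−i] over all sellable i≤k.
f[1] = 5
f[2] = max(5+5, 14+0) = 14
f[3] = max(5+14, 14+5) = 19
f[4] = max(5+19, 14+14, 10+0) = 28
f[5] = max(5+28, 14+19, 10+5) = 33
f[6] = max(5+33, 14+28, 10+14, 29+0) = 42
f[7] = max(5+42, 14+33, 10+19, 29+5) = 47
One optimal cutting: 2 + 2 + 2 + 1 → $47.

47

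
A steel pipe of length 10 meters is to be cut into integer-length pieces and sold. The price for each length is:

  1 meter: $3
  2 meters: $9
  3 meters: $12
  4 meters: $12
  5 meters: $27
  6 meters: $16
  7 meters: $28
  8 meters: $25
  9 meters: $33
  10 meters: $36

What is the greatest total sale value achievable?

Build best[k] bottom-up: best[k] = max over allowed piece i of (p[i] + best[k−i]).
best[1] = 3
best[2] = max(3+3, 9+0) = 9
best[3] = max(3+9, 9+3, 12+0) = 12
best[4] = max(3+12, 9+9, 12+3, 12+0) = 18
best[5] = max(3+18, 9+12, 12+9, 12+3, 27+0) = 27
best[6] = max(3+27, 9+18, 12+12, 12+9, 27+3, 16+0) = 30
best[7] = max(3+30, 9+27, 12+18, …, 16+3, 28+0) = 36
best[8] = max(3+36, 9+30, 12+27, …, 28+3, 25+0) = 39
best[9] = max(3+39, 9+36, 12+30, …, 25+3, 33+0) = 45
best[10] = max(3+45, 9+39, 12+36, …, 33+3, 36+0) = 54
One optimal cutting: 5 + 5 → $27 + $27 = $54.

54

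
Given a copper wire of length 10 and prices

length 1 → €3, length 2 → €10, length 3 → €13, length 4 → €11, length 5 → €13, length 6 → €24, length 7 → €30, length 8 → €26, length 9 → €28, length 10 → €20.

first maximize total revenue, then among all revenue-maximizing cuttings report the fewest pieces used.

5

Consider every possible first cut. r[k] is the best of p[i]+r[k−i] over all sellable i≤k.
r[1] = 3
r[2] = 10
r[3] = 13  (first piece 1, then r[2]=10)
r[4] = 20  (first piece 2, then r[2]=10)
r[5] = 23  (first piece 1, then r[4]=20)
r[6] = 30  (first piece 2, then r[4]=20)
r[7] = 33  (first piece 1, then r[6]=30)
r[8] = 40  (first piece 2, then r[6]=30)
r[9] = 43  (first piece 1, then r[8]=40)
r[10] = 50  (first piece 2, then r[8]=40)
Maximum revenue is €50.
Now minimize piece count subject to staying optimal: for each k, pieces[k] = 1 + min over i with p[i]+r[k−i]=r[k] of pieces[k−i].
pieces[7] = 3
pieces[8] = 4
pieces[9] = 4
pieces[10] = 5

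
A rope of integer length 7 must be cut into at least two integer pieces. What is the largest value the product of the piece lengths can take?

Fill g[k] for k=2..7: at each k try every first piece i and multiply by the better of (k−i) uncut or g[k−i].
g[2] = 1*max(1,0) = 1*1 = 1
g[3] = 1*max(2,1) = 1*2 = 2
g[4] = 2*max(2,1) = 2*2 = 4
g[5] = 2*max(3,2) = 2*3 = 6
g[6] = 3*max(3,2) = 3*3 = 9
g[7] = 2*max(5,6) = 2*6 = 12
One optimal split: 3 + 2 + 2; product 3*2*2 = 12.

12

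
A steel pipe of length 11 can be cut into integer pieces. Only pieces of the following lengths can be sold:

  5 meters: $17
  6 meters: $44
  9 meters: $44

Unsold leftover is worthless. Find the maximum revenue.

61

Build f[k] bottom-up: f[k] = max over allowed piece i of (p[i] + f[k−i]).
f[1] = 0
f[2] = 0
f[3] = 0
f[4] = 0
f[5] = 17
f[6] = max(17+0, 44+0) = 44
f[7] = max(17+0, 44+0) = 44
f[8] = max(17+0, 44+0) = 44
f[9] = max(17+0, 44+0, 44+0) = 44
f[10] = max(17+17, 44+0, 44+0) = 44
f[11] = max(17+44, 44+17, 44+0) = 61
One optimal cutting: 6 + 5 → $61.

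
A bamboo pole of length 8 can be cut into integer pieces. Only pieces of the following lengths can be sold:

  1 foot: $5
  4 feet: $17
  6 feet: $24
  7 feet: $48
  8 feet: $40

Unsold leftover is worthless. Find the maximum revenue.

53

Consider every possible first cut. f[k] is the best of p[i]+f[k−i] over all sellable i≤k.
f[1] = 5
f[2] = 10  (first piece 1, then f[1]=5)
f[3] = 15  (first piece 1, then f[2]=10)
f[4] = 20  (first piece 1, then f[3]=15)
f[5] = 25  (first piece 1, then f[4]=20)
f[6] = 30  (first piece 1, then f[5]=25)
f[7] = 48
f[8] = 53  (first piece 1, then f[7]=48)
One optimal cutting: 7 + 1 → $53.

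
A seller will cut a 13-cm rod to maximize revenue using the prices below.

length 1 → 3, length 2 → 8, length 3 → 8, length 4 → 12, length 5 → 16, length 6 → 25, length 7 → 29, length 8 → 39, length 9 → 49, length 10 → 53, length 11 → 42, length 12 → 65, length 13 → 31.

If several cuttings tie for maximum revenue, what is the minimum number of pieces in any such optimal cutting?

Let r[k] be the best obtainable value from length k. For each k, try every first piece i and keep the best of price[i] + r[k−i].
r[1] = 3
r[2] = max(3+3, 8+0) = 8
r[3] = max(3+8, 8+3, 8+0) = 11
r[4] = max(3+11, 8+8, 8+3, 12+0) = 16
r[5] = max(3+16, 8+11, 8+8, 12+3, 16+0) = 19
r[6] = max(3+19, 8+16, 8+11, 12+8, 16+3, 25+0) = 25
r[7] = max(3+25, 8+19, 8+16, …, 25+3, 29+0) = 29
r[8] = max(3+29, 8+25, 8+19, …, 29+3, 39+0) = 39
r[9] = max(3+39, 8+29, 8+25, …, 39+3, 49+0) = 49
r[10] = max(3+49, 8+39, 8+29, …, 49+3, 53+0) = 53
r[11] = max(3+53, 8+49, 8+39, …, 53+3, 42+0) = 57
r[12] = max(3+57, 8+53, 8+49, …, 42+3, 65+0) = 65
r[13] = max(3+65, 8+57, 8+53, …, 65+3, 31+0) = 68
Maximum revenue is 68.
Now minimize piece count subject to staying optimal: for each k, pieces[k] = 1 + min over i with p[i]+r[k−i]=r[k] of pieces[k−i].
pieces[10] = 1
pieces[11] = 2
pieces[12] = 1
pieces[13] = 2

2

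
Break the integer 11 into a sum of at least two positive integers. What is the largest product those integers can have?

Define g[k] = max over 1≤i<k of i · max(k−i, g[k−i]); the inner max lets the remainder stay uncut if that's better.
g[2] = 1·max(1,0) = 1·1 = 1
g[3] = 1·max(2,1) = 1·2 = 2
g[4] = 2·max(2,1) = 2·2 = 4
g[5] = 2·max(3,2) = 2·3 = 6
g[6] = 3·max(3,2) = 3·3 = 9
g[7] = 2·max(5,6) = 2·6 = 12
g[8] = 2·max(6,9) = 2·9 = 18
g[9] = 3·max(6,9) = 3·9 = 27
g[10] = 2·max(8,18) = 2·18 = 36
g[11] = 2·max(9,27) = 2·27 = 54
One optimal split: 3 + 3 + 3 + 2; product 3·3·3·2 = 54.

54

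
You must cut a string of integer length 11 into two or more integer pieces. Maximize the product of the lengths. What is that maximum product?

54

Define prod[k] = max over 1≤i<k of i · max(k−i, prod[k−i]); the inner max lets the remainder stay uncut if that's better.
prod[2] = 1*max(1,0) = 1*1 = 1
prod[3] = 1*max(2,1) = 1*2 = 2
prod[4] = 2*max(2,1) = 2*2 = 4
prod[5] = 2*max(3,2) = 2*3 = 6
prod[6] = 3*max(3,2) = 3*3 = 9
prod[7] = 2*max(5,6) = 2*6 = 12
prod[8] = 2*max(6,9) = 2*9 = 18
prod[9] = 3*max(6,9) = 3*9 = 27
prod[10] = 2*max(8,18) = 2*18 = 36
prod[11] = 2*max(9,27) = 2*27 = 54
One optimal split: 3 + 3 + 3 + 2; product 3*3*3*2 = 54.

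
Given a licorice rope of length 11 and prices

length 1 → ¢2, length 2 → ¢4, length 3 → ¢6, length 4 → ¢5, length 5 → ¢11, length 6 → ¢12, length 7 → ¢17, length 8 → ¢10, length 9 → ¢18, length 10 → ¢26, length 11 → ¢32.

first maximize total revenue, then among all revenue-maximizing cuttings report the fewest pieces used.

Build r[k] bottom-up: r[k] = max over allowed piece i of (p[i] + r[k−i]).
r[1] = 2
r[2] = max(2+2, 4+0) = 4
r[3] = max(2+4, 4+2, 6+0) = 6
r[4] = max(2+6, 4+4, 6+2, 5+0) = 8
r[5] = max(2+8, 4+6, 6+4, 5+2, 11+0) = 11
r[6] = max(2+11, 4+8, 6+6, 5+4, 11+2, 12+0) = 13
r[7] = max(2+13, 4+11, 6+8, …, 12+2, 17+0) = 17
r[8] = max(2+17, 4+13, 6+11, …, 17+2, 10+0) = 19
r[9] = max(2+19, 4+17, 6+13, …, 10+2, 18+0) = 21
r[10] = max(2+21, 4+19, 6+17, …, 18+2, 26+0) = 26
r[11] = max(2+26, 4+21, 6+19, …, 26+2, 32+0) = 32
Maximum revenue is ¢32.
Now minimize piece count subject to staying optimal: for each k, pieces[k] = 1 + min over i with p[i]+r[k−i]=r[k] of pieces[k−i].
pieces[8] = 2
pieces[9] = 2
pieces[10] = 1
pieces[11] = 1

1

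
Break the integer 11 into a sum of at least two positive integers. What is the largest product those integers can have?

54

Define m[k] = max over 1≤i<k of i · max(k−i, m[k−i]); the inner max lets the remainder stay uncut if that's better.
m[2] = 1×max(1,0) = 1×1 = 1
m[3] = max(1×2, 2×1) = 2
m[4] = max(1×3, 2×2, 3×1) = 4
m[5] = max(1×4, 2×3, 3×2, 4×1) = 6
m[6] = max(1×6, 2×4, 3×3, 4×2, 5×1) = 9
m[7] = max(1×9, 2×6, 3×4, 4×3, 5×2, 6×1) = 12
m[8] = max(1×12, 2×9, 3×6, …, 6×2, 7×1) = 18
m[9] = max(1×18, 2×12, 3×9, …, 7×2, 8×1) = 27
m[10] = max(1×27, 2×18, 3×12, …, 8×2, 9×1) = 36
m[11] = max(1×36, 2×27, 3×18, …, 9×2, 10×1) = 54
One optimal split: 3 + 3 + 3 + 2; product 3×3×3×2 = 54.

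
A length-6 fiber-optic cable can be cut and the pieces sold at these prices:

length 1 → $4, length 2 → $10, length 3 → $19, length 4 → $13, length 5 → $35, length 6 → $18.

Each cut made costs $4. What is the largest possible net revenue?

Build v[k] bottom-up: v[k] = max over allowed piece i of (p[i] + v[k−i]) − 4 per cut.
v[1] = 4
v[2] = max(4+4-4, 10+0) = 10
v[3] = max(4+10-4, 10+4-4, 19+0) = 19
v[4] = max(4+19-4, 10+10-4, 19+4-4, 13+0) = 19
v[5] = max(4+19-4, 10+19-4, 19+10-4, 13+4-4, 35+0) = 35
v[6] = max(4+35-4, 10+19-4, 19+19-4, 13+10-4, 35+4-4, 18+0) = 35
One optimal plan: pieces 5 + 1 (1 cut) → $39 − $4 = $35.

35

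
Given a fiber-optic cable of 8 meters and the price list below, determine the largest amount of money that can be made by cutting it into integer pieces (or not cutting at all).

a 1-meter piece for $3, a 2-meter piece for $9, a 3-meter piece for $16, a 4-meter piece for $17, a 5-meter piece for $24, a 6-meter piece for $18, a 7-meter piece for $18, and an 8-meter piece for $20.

Let best[k] be the best obtainable value from length k. For each k, try every first piece i and keep the best of price[i] + best[k−i].
best[1] = 3
best[2] = 9
best[3] = 16
best[4] = 19  (first piece 1, then best[3]=16)
best[5] = 25  (first piece 2, then best[3]=16)
best[6] = 32  (first piece 3, then best[3]=16)
best[7] = 35  (first piece 1, then best[6]=32)
best[8] = 41  (first piece 2, then best[6]=32)
One optimal cutting: 3 + 3 + 2 → $16 + $16 + $9 = $41.

41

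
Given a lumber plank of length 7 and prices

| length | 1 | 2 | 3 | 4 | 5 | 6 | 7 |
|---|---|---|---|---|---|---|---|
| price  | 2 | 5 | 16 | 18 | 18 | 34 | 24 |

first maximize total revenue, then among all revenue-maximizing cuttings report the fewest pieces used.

Consider every possible first cut. r[k] is the best of p[i]+r[k−i] over all sellable i≤k.
r[1] = 2
r[2] = max(2+2, 5+0) = 5
r[3] = max(2+5, 5+2, 16+0) = 16
r[4] = max(2+16, 5+5, 16+2, 18+0) = 18
r[5] = max(2+18, 5+16, 16+5, 18+2, 18+0) = 21
r[6] = max(2+21, 5+18, 16+16, 18+5, 18+2, 34+0) = 34
r[7] = max(2+34, 5+21, 16+18, …, 34+2, 24+0) = 36
Maximum revenue is $36.
Now minimize piece count subject to staying optimal: for each k, pieces[k] = 1 + min over i with p[i]+r[k−i]=r[k] of pieces[k−i].
pieces[4] = 1
pieces[5] = 2
pieces[6] = 1
pieces[7] = 2

2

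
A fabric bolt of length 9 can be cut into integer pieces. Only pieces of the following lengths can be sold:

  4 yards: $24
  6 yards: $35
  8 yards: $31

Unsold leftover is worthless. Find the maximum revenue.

48

Build best[k] bottom-up: best[k] = max over allowed piece i of (p[i] + best[k−i]).
best[1] = 0
best[2] = 0
best[3] = 0
best[4] = 24
best[5] = 24
best[6] = 35
best[7] = 35
best[8] = 48  (first piece 4, then best[4]=24)
best[9] = 48
One optimal cutting: pieces 4 + 4 with 1 yard of scrap → $48.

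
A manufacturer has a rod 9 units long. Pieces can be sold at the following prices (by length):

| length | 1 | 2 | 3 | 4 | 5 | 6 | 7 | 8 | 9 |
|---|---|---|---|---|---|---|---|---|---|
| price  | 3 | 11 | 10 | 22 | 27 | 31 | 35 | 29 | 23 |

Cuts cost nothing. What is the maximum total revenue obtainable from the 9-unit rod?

Consider every possible first cut. best[k] is the best of p[i]+best[k−i] over all sellable i≤k.
best[1] = 3
best[2] = max(3+3, 11+0) = 11
best[3] = max(3+11, 11+3, 10+0) = 14
best[4] = max(3+14, 11+11, 10+3, 22+0) = 22
best[5] = max(3+22, 11+14, 10+11, 22+3, 27+0) = 27
best[6] = max(3+27, 11+22, 10+14, 22+11, 27+3, 31+0) = 33
best[7] = max(3+33, 11+27, 10+22, …, 31+3, 35+0) = 38
best[8] = max(3+38, 11+33, 10+27, …, 35+3, 29+0) = 44
best[9] = max(3+44, 11+38, 10+33, …, 29+3, 23+0) = 49
One optimal cutting: 5 + 2 + 2 → $27 + $11 + $11 = $49.

49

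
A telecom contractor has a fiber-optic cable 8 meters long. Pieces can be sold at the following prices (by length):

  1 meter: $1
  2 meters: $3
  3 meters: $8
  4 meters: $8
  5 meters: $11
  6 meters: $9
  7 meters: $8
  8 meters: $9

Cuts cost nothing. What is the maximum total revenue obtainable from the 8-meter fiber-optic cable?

19

Build v[k] bottom-up: v[k] = max over allowed piece i of (p[i] + v[k−i]).
v[1] = 1
v[2] = max(1+1, 3+0) = 3
v[3] = max(1+3, 3+1, 8+0) = 8
v[4] = max(1+8, 3+3, 8+1, 8+0) = 9
v[5] = max(1+9, 3+8, 8+3, 8+1, 11+0) = 11
v[6] = max(1+11, 3+9, 8+8, 8+3, 11+1, 9+0) = 16
v[7] = max(1+16, 3+11, 8+9, …, 9+1, 8+0) = 17
v[8] = max(1+17, 3+16, 8+11, …, 8+1, 9+0) = 19
One optimal cutting: 3 + 3 + 2 → $8 + $8 + $3 = $19.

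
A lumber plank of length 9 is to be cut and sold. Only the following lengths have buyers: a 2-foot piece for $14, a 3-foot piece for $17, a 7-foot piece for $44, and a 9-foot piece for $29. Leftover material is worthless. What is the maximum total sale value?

59

Consider every possible first cut. r[k] is the best of p[i]+r[k−i] over all sellable i≤k.
r[1] = 0
r[2] = 14
r[3] = 17
r[4] = 28  (first piece 2, then r[2]=14)
r[5] = 31  (first piece 2, then r[3]=17)
r[6] = 42  (first piece 2, then r[4]=28)
r[7] = 45  (first piece 2, then r[5]=31)
r[8] = 56  (first piece 2, then r[6]=42)
r[9] = 59  (first piece 2, then r[7]=45)
One optimal cutting: 3 + 2 + 2 + 2 → $59.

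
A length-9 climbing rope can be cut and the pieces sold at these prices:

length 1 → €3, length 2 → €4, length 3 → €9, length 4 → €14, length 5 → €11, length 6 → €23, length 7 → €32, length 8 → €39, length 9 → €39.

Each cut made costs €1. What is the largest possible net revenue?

Let r[k] be the best obtainable value from length k. For each k, try every first piece i and keep the best of price[i] + r[k−i] minus the 1 cut fee when i<k.
r[1] = 3
r[2] = 5  (first piece 1, then r[1]=3)
r[3] = 9
r[4] = 14
r[5] = 16  (first piece 1, then r[4]=14)
r[6] = 23
r[7] = 32
r[8] = 39
r[9] = 41  (first piece 1, then r[8]=39)
One optimal plan: pieces 8 + 1 (1 cut) → €42 − €1 = €41.

41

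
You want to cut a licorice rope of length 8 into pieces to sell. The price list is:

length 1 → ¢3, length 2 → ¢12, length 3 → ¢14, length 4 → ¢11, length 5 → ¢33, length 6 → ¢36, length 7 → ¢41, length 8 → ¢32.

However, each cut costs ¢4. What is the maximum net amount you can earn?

Let v[k] be the best obtainable value from length k. For each k, try every first piece i and keep the best of price[i] + v[k−i] minus the 4 cut fee when i<k.
v[1] = 3
v[2] = 12
v[3] = 14
v[4] = 20  (first piece 2, then v[2]=12)
v[5] = 33
v[6] = 36
v[7] = 41  (first piece 2, then v[5]=33)
v[8] = 44  (first piece 2, then v[6]=36)
One optimal plan: pieces 6 + 2 (1 cut) → ¢48 − ¢4 = ¢44.

44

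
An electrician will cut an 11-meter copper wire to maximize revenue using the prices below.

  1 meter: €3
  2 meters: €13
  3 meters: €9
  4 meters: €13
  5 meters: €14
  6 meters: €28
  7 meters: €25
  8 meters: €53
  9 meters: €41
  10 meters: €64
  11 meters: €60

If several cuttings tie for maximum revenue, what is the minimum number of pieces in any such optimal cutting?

Consider every possible first cut. r[k] is the best of p[i]+r[k−i] over all sellable i≤k.
r[1] = 3
r[2] = max(3+3, 13+0) = 13
r[3] = max(3+13, 13+3, 9+0) = 16
r[4] = max(3+16, 13+13, 9+3, 13+0) = 26
r[5] = max(3+26, 13+16, 9+13, 13+3, 14+0) = 29
r[6] = max(3+29, 13+26, 9+16, 13+13, 14+3, 28+0) = 39
r[7] = max(3+39, 13+29, 9+26, …, 28+3, 25+0) = 42
r[8] = max(3+42, 13+39, 9+29, …, 25+3, 53+0) = 53
r[9] = max(3+53, 13+42, 9+39, …, 53+3, 41+0) = 56
r[10] = max(3+56, 13+53, 9+42, …, 41+3, 64+0) = 66
r[11] = max(3+66, 13+56, 9+53, …, 64+3, 60+0) = 69
Maximum revenue is €69.
Now minimize piece count subject to staying optimal: for each k, pieces[k] = 1 + min over i with p[i]+r[k−i]=r[k] of pieces[k−i].
pieces[8] = 1
pieces[9] = 2
pieces[10] = 2
pieces[11] = 3

3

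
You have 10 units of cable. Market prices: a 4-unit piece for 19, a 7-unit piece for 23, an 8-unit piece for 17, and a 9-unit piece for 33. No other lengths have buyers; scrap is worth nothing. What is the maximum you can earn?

38

Consider every possible first cut. best[k] is the best of p[i]+best[k−i] over all sellable i≤k.
best[1] = 0
best[2] = 0
best[3] = 0
best[4] = 19
best[5] = 19
best[6] = 19
best[7] = 23
best[8] = 38  (first piece 4, then best[4]=19)
best[9] = 38
best[10] = 38
One optimal cutting: pieces 4 + 4 with 2 units of scrap → 38.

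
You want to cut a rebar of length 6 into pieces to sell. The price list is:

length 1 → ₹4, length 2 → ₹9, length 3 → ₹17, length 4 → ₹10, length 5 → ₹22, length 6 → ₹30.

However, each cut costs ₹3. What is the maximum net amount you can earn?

Consider every possible first cut. net[k] is the best of p[i]+net[k−i] over all sellable i≤k, charging 3 whenever i<k.
net[1] = 4
net[2] = max(4+4-3, 9+0) = 9
net[3] = max(4+9-3, 9+4-3, 17+0) = 17
net[4] = max(4+17-3, 9+9-3, 17+4-3, 10+0) = 18
net[5] = max(4+18-3, 9+17-3, 17+9-3, 10+4-3, 22+0) = 23
net[6] = max(4+23-3, 9+18-3, 17+17-3, 10+9-3, 22+4-3, 30+0) = 31
One optimal plan: pieces 3 + 3 (1 cut) → ₹34 − ₹3 = ₹31.

31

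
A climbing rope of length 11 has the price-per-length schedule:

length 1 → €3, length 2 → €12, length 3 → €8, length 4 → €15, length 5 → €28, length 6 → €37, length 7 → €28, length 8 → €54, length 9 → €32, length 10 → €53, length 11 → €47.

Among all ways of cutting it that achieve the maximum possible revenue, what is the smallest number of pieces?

3

Build r[k] bottom-up: r[k] = max over allowed piece i of (p[i] + r[k−i]).
r[1] = 3
r[2] = max(3+3, 12+0) = 12
r[3] = max(3+12, 12+3, 8+0) = 15
r[4] = max(3+15, 12+12, 8+3, 15+0) = 24
r[5] = max(3+24, 12+15, 8+12, 15+3, 28+0) = 28
r[6] = max(3+28, 12+24, 8+15, 15+12, 28+3, 37+0) = 37
r[7] = max(3+37, 12+28, 8+24, …, 37+3, 28+0) = 40
r[8] = max(3+40, 12+37, 8+28, …, 28+3, 54+0) = 54
r[9] = max(3+54, 12+40, 8+37, …, 54+3, 32+0) = 57
r[10] = max(3+57, 12+54, 8+40, …, 32+3, 53+0) = 66
r[11] = max(3+66, 12+57, 8+54, …, 53+3, 47+0) = 69
Maximum revenue is €69.
Now minimize piece count subject to staying optimal: for each k, pieces[k] = 1 + min over i with p[i]+r[k−i]=r[k] of pieces[k−i].
pieces[8] = 1
pieces[9] = 2
pieces[10] = 2
pieces[11] = 3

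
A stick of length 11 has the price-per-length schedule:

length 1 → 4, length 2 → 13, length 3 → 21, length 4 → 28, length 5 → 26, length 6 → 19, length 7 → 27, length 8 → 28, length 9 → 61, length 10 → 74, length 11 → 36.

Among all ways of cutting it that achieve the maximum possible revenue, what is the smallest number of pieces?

2

Build r[k] bottom-up: r[k] = max over allowed piece i of (p[i] + r[k−i]).
r[1] = 4
r[2] = max(4+4, 13+0) = 13
r[3] = max(4+13, 13+4, 21+0) = 21
r[4] = max(4+21, 13+13, 21+4, 28+0) = 28
r[5] = max(4+28, 13+21, 21+13, 28+4, 26+0) = 34
r[6] = max(4+34, 13+28, 21+21, 28+13, 26+4, 19+0) = 42
r[7] = max(4+42, 13+34, 21+28, …, 19+4, 27+0) = 49
r[8] = max(4+49, 13+42, 21+34, …, 27+4, 28+0) = 56
r[9] = max(4+56, 13+49, 21+42, …, 28+4, 61+0) = 63
r[10] = max(4+63, 13+56, 21+49, …, 61+4, 74+0) = 74
r[11] = max(4+74, 13+63, 21+56, …, 74+4, 36+0) = 78
Maximum revenue is 78.
Now minimize piece count subject to staying optimal: for each k, pieces[k] = 1 + min over i with p[i]+r[k−i]=r[k] of pieces[k−i].
pieces[8] = 2
pieces[9] = 3
pieces[10] = 1
pieces[11] = 2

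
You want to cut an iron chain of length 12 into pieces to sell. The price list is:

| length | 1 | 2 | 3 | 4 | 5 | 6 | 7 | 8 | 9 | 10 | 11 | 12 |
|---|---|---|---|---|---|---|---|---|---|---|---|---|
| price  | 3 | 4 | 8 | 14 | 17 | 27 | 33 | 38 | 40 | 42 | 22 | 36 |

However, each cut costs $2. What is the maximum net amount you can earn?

Consider every possible first cut. net[k] is the best of p[i]+net[k−i] over all sellable i≤k, charging 2 whenever i<k.
net[1] = 3
net[2] = 4  (first piece 1, then net[1]=3)
net[3] = 8
net[4] = 14
net[5] = 17
net[6] = 27
net[7] = 33
net[8] = 38
net[9] = 40
net[10] = 42
net[11] = 45  (first piece 4, then net[7]=33)
net[12] = 52  (first piece 6, then net[6]=27)
One optimal plan: pieces 6 + 6 (1 cut) → $54 − $2 = $52.

52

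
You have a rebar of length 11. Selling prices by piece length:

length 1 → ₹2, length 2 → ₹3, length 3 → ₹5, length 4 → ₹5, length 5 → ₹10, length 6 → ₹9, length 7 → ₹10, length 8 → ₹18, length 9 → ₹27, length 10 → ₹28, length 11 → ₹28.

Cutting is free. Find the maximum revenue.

Build v[k] bottom-up: v[k] = max over allowed piece i of (p[i] + v[k−i]).
v[1] = 2
v[2] = max(2+2, 3+0) = 4
v[3] = max(2+4, 3+2, 5+0) = 6
v[4] = max(2+6, 3+4, 5+2, 5+0) = 8
v[5] = max(2+8, 3+6, 5+4, 5+2, 10+0) = 10
v[6] = max(2+10, 3+8, 5+6, 5+4, 10+2, 9+0) = 12
v[7] = max(2+12, 3+10, 5+8, …, 9+2, 10+0) = 14
v[8] = max(2+14, 3+12, 5+10, …, 10+2, 18+0) = 18
v[9] = max(2+18, 3+14, 5+12, …, 18+2, 27+0) = 27
v[10] = max(2+27, 3+18, 5+14, …, 27+2, 28+0) = 29
v[11] = max(2+29, 3+27, 5+18, …, 28+2, 28+0) = 31
One optimal cutting: 9 + 1 + 1 → ₹27 + ₹2 + ₹2 = ₹31.

31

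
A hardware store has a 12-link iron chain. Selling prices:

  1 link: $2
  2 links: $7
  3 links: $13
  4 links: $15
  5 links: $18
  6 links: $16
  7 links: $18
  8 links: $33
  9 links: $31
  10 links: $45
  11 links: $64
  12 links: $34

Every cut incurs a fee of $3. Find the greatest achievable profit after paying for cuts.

63

Consider every possible first cut. r[k] is the best of p[i]+r[k−i] over all sellable i≤k, charging 3 whenever i<k.
r[1] = 2
r[2] = max(2+2-3, 7+0) = 7
r[3] = max(2+7-3, 7+2-3, 13+0) = 13
r[4] = max(2+13-3, 7+7-3, 13+2-3, 15+0) = 15
r[5] = max(2+15-3, 7+13-3, 13+7-3, 15+2-3, 18+0) = 18
r[6] = max(2+18-3, 7+15-3, 13+13-3, 15+7-3, 18+2-3, 16+0) = 23
r[7] = max(2+23-3, 7+18-3, 13+15-3, …, 16+2-3, 18+0) = 25
r[8] = max(2+25-3, 7+23-3, 13+18-3, …, 18+2-3, 33+0) = 33
r[9] = max(2+33-3, 7+25-3, 13+23-3, …, 33+2-3, 31+0) = 33
r[10] = max(2+33-3, 7+33-3, 13+25-3, …, 31+2-3, 45+0) = 45
r[11] = max(2+45-3, 7+33-3, 13+33-3, …, 45+2-3, 64+0) = 64
r[12] = max(2+64-3, 7+45-3, 13+33-3, …, 64+2-3, 34+0) = 63
One optimal plan: pieces 11 + 1 (1 cut) → $66 − $3 = $63.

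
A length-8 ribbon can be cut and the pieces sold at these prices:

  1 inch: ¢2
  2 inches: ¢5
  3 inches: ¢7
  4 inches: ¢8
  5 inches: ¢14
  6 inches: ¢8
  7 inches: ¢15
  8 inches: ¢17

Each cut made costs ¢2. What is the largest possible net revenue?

19

Let r[k] be the best obtainable value from length k. For each k, try every first piece i and keep the best of price[i] + r[k−i] minus the 2 cut fee when i<k.
r[1] = 2
r[2] = max(2+2-2, 5+0) = 5
r[3] = max(2+5-2, 5+2-2, 7+0) = 7
r[4] = max(2+7-2, 5+5-2, 7+2-2, 8+0) = 8
r[5] = max(2+8-2, 5+7-2, 7+5-2, 8+2-2, 14+0) = 14
r[6] = max(2+14-2, 5+8-2, 7+7-2, 8+5-2, 14+2-2, 8+0) = 14
r[7] = max(2+14-2, 5+14-2, 7+8-2, …, 8+2-2, 15+0) = 17
r[8] = max(2+17-2, 5+14-2, 7+14-2, …, 15+2-2, 17+0) = 19
One optimal plan: pieces 5 + 3 (1 cut) → ¢21 − ¢2 = ¢19.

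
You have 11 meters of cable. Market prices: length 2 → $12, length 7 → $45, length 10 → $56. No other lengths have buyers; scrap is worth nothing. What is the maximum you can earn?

Let best[k] be the best obtainable value from length k. For each k, try every first piece i and keep the best of price[i] + best[k−i].
best[1] = 0
best[2] = 12
best[3] = 12
best[4] = 24  (first piece 2, then best[2]=12)
best[5] = 24
best[6] = 36  (first piece 2, then best[4]=24)
best[7] = max(12+24, 45+0) = 45
best[8] = max(12+36, 45+0) = 48
best[9] = max(12+45, 45+12) = 57
best[10] = max(12+48, 45+12, 56+0) = 60
best[11] = max(12+57, 45+24, 56+0) = 69
One optimal cutting: 7 + 2 + 2 → $69.

69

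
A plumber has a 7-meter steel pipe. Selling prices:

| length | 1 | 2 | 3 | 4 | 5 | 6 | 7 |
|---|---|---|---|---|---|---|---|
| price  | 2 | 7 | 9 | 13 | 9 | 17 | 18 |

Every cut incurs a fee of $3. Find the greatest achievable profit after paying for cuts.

19

Let v[k] be the best obtainable value from length k. For each k, try every first piece i and keep the best of price[i] + v[k−i] minus the 3 cut fee when i<k.
v[1] = 2
v[2] = 7
v[3] = 9
v[4] = 13
v[5] = 13  (first piece 2, then v[3]=9)
v[6] = 17  (first piece 2, then v[4]=13)
v[7] = 19  (first piece 3, then v[4]=13)
One optimal plan: pieces 4 + 3 (1 cut) → $22 − $3 = $19.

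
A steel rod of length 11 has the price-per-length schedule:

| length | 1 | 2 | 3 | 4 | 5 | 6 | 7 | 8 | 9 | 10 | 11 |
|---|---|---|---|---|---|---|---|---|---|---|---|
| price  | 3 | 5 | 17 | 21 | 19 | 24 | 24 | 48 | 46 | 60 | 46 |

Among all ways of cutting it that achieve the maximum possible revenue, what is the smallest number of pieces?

2

Consider every possible first cut. r[k] is the best of p[i]+r[k−i] over all sellable i≤k.
r[1] = 3
r[2] = 6  (first piece 1, then r[1]=3)
r[3] = 17
r[4] = 21
r[5] = 24  (first piece 1, then r[4]=21)
r[6] = 34  (first piece 3, then r[3]=17)
r[7] = 38  (first piece 3, then r[4]=21)
r[8] = 48
r[9] = 51  (first piece 1, then r[8]=48)
r[10] = 60
r[11] = 65  (first piece 3, then r[8]=48)
Maximum revenue is $65.
Now minimize piece count subject to staying optimal: for each k, pieces[k] = 1 + min over i with p[i]+r[k−i]=r[k] of pieces[k−i].
pieces[8] = 1
pieces[9] = 2
pieces[10] = 1
pieces[11] = 2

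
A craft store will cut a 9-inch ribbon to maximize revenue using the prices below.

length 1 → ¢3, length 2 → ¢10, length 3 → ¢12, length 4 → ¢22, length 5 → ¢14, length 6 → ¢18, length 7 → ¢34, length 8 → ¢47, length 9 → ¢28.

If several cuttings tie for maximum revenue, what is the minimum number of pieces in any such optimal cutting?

Consider every possible first cut. r[k] is the best of p[i]+r[k−i] over all sellable i≤k.
r[1] = 3
r[2] = 10
r[3] = 13  (first piece 1, then r[2]=10)
r[4] = 22
r[5] = 25  (first piece 1, then r[4]=22)
r[6] = 32  (first piece 2, then r[4]=22)
r[7] = 35  (first piece 1, then r[6]=32)
r[8] = 47
r[9] = 50  (first piece 1, then r[8]=47)
Maximum revenue is ¢50.
Now minimize piece count subject to staying optimal: for each k, pieces[k] = 1 + min over i with p[i]+r[k−i]=r[k] of pieces[k−i].
pieces[6] = 2
pieces[7] = 3
pieces[8] = 1
pieces[9] = 2

2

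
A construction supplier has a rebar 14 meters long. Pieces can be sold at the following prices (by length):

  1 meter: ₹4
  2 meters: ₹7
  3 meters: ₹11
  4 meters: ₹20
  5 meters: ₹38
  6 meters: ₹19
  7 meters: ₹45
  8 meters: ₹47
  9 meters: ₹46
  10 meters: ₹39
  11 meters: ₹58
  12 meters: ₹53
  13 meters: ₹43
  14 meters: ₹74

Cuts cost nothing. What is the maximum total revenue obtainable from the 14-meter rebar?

Build R[k] bottom-up: R[k] = max over allowed piece i of (p[i] + R[k−i]).
R[1] = 4
R[2] = max(4+4, 7+0) = 8
R[3] = max(4+8, 7+4, 11+0) = 12
R[4] = max(4+12, 7+8, 11+4, 20+0) = 20
R[5] = max(4+20, 7+12, 11+8, 20+4, 38+0) = 38
R[6] = max(4+38, 7+20, 11+12, 20+8, 38+4, 19+0) = 42
R[7] = max(4+42, 7+38, 11+20, …, 19+4, 45+0) = 46
R[8] = max(4+46, 7+42, 11+38, …, 45+4, 47+0) = 50
R[9] = max(4+50, 7+46, 11+42, …, 47+4, 46+0) = 58
R[10] = max(4+58, 7+50, 11+46, …, 46+4, 39+0) = 76
R[11] = max(4+76, 7+58, 11+50, …, 39+4, 58+0) = 80
R[12] = max(4+80, 7+76, 11+58, …, 58+4, 53+0) = 84
R[13] = max(4+84, 7+80, 11+76, …, 53+4, 43+0) = 88
R[14] = max(4+88, 7+84, 11+80, …, 43+4, 74+0) = 96
One optimal cutting: 5 + 5 + 4 → ₹38 + ₹38 + ₹20 = ₹96.

96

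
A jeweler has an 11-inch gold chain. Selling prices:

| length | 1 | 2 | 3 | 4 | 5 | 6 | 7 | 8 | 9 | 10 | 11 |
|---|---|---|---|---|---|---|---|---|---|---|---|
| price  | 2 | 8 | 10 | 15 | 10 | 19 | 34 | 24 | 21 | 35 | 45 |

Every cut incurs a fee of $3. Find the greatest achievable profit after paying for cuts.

Consider every possible first cut. v[k] is the best of p[i]+v[k−i] over all sellable i≤k, charging 3 whenever i<k.
v[1] = 2
v[2] = max(2+2-3, 8+0) = 8
v[3] = max(2+8-3, 8+2-3, 10+0) = 10
v[4] = max(2+10-3, 8+8-3, 10+2-3, 15+0) = 15
v[5] = max(2+15-3, 8+10-3, 10+8-3, 15+2-3, 10+0) = 15
v[6] = max(2+15-3, 8+15-3, 10+10-3, 15+8-3, 10+2-3, 19+0) = 20
v[7] = max(2+20-3, 8+15-3, 10+15-3, …, 19+2-3, 34+0) = 34
v[8] = max(2+34-3, 8+20-3, 10+15-3, …, 34+2-3, 24+0) = 33
v[9] = max(2+33-3, 8+34-3, 10+20-3, …, 24+2-3, 21+0) = 39
v[10] = max(2+39-3, 8+33-3, 10+34-3, …, 21+2-3, 35+0) = 41
v[11] = max(2+41-3, 8+39-3, 10+33-3, …, 35+2-3, 45+0) = 46
One optimal plan: pieces 7 + 4 (1 cut) → $49 − $3 = $46.

46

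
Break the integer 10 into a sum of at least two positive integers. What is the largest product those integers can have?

36

Fill f[k] for k=2..10: at each k try every first piece i and multiply by the better of (k−i) uncut or f[k−i].
Small cases: f[2]=1, f[3]=2, f[4]=4, f[5]=6.
f[6] = max(1*6, 2*4, 3*3, 4*2, 5*1) = 9
f[7] = max(1*9, 2*6, 3*4, 4*3, 5*2, 6*1) = 12
f[8] = max(1*12, 2*9, 3*6, …, 6*2, 7*1) = 18
f[9] = max(1*18, 2*12, 3*9, …, 7*2, 8*1) = 27
f[10] = max(1*27, 2*18, 3*12, …, 8*2, 9*1) = 36
One optimal split: 3 + 3 + 2 + 2; product 3*3*2*2 = 36.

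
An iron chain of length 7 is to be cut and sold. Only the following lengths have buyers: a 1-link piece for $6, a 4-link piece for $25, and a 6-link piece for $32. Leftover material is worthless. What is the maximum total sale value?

43

Let f[k] be the best obtainable value from length k. For each k, try every first piece i and keep the best of price[i] + f[k−i].
f[1] = 6
f[2] = 12  (first piece 1, then f[1]=6)
f[3] = 18  (first piece 1, then f[2]=12)
f[4] = max(6+18, 25+0) = 25
f[5] = max(6+25, 25+6) = 31
f[6] = max(6+31, 25+12, 32+0) = 37
f[7] = max(6+37, 25+18, 32+6) = 43
One optimal cutting: 4 + 1 + 1 + 1 → $43.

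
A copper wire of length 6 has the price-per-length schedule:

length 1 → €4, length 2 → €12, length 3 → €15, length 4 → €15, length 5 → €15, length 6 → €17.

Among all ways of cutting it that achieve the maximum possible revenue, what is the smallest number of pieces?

3

Consider every possible first cut. r[k] is the best of p[i]+r[k−i] over all sellable i≤k.
r[1] = 4
r[2] = max(4+4, 12+0) = 12
r[3] = max(4+12, 12+4, 15+0) = 16
r[4] = max(4+16, 12+12, 15+4, 15+0) = 24
r[5] = max(4+24, 12+16, 15+12, 15+4, 15+0) = 28
r[6] = max(4+28, 12+24, 15+16, 15+12, 15+4, 17+0) = 36
Maximum revenue is €36.
Now minimize piece count subject to staying optimal: for each k, pieces[k] = 1 + min over i with p[i]+r[k−i]=r[k] of pieces[k−i].
pieces[3] = 2
pieces[4] = 2
pieces[5] = 3
pieces[6] = 3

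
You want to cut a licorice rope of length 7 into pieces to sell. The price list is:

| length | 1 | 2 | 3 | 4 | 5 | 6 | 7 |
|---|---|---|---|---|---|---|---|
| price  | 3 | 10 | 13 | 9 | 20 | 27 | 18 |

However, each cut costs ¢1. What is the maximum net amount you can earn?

31

Consider every possible first cut. r[k] is the best of p[i]+r[k−i] over all sellable i≤k, charging 1 whenever i<k.
r[1] = 3
r[2] = max(3+3-1, 10+0) = 10
r[3] = max(3+10-1, 10+3-1, 13+0) = 13
r[4] = max(3+13-1, 10+10-1, 13+3-1, 9+0) = 19
r[5] = max(3+19-1, 10+13-1, 13+10-1, 9+3-1, 20+0) = 22
r[6] = max(3+22-1, 10+19-1, 13+13-1, 9+10-1, 20+3-1, 27+0) = 28
r[7] = max(3+28-1, 10+22-1, 13+19-1, …, 27+3-1, 18+0) = 31
One optimal plan: pieces 3 + 2 + 2 (2 cuts) → ¢33 − ¢2 = ¢31.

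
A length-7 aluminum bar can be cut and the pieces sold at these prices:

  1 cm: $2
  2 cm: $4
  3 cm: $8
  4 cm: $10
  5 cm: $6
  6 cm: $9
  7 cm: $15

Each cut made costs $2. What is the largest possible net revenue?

Consider every possible first cut. net[k] is the best of p[i]+net[k−i] over all sellable i≤k, charging 2 whenever i<k.
net[1] = 2
net[2] = 4
net[3] = 8
net[4] = 10
net[5] = 10  (first piece 1, then net[4]=10)
net[6] = 14  (first piece 3, then net[3]=8)
net[7] = 16  (first piece 3, then net[4]=10)
One optimal plan: pieces 4 + 3 (1 cut) → $18 − $2 = $16.

16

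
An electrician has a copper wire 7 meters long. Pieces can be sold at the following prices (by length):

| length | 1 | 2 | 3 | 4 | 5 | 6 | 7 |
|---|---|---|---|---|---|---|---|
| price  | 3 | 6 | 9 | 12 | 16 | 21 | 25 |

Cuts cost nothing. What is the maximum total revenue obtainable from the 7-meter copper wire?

25

Consider every possible first cut. r[k] is the best of p[i]+r[k−i] over all sellable i≤k.
r[1] = 3
r[2] = 6  (first piece 1, then r[1]=3)
r[3] = 9  (first piece 1, then r[2]=6)
r[4] = 12  (first piece 1, then r[3]=9)
r[5] = 16
r[6] = 21
r[7] = 25
Best is to sell the whole 7-meter piece uncut for €25.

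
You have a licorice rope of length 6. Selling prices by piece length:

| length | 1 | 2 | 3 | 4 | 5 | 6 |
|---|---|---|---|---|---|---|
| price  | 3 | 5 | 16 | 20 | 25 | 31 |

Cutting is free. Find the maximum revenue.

Let R[k] be the best obtainable value from length k. For each k, try every first piece i and keep the best of price[i] + R[k−i].
R[1] = 3
R[2] = max(3+3, 5+0) = 6
R[3] = max(3+6, 5+3, 16+0) = 16
R[4] = max(3+16, 5+6, 16+3, 20+0) = 20
R[5] = max(3+20, 5+16, 16+6, 20+3, 25+0) = 25
R[6] = max(3+25, 5+20, 16+16, 20+6, 25+3, 31+0) = 32
One optimal cutting: 3 + 3 → ¢16 + ¢16 = ¢32.

32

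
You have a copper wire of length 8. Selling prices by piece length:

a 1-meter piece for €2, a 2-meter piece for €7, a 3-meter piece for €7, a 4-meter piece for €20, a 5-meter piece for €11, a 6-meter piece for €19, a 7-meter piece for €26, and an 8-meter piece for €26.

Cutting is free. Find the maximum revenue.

Let v[k] be the best obtainable value from length k. For each k, try every first piece i and keep the best of price[i] + v[k−i].
v[1] = 2
v[2] = max(2+2, 7+0) = 7
v[3] = max(2+7, 7+2, 7+0) = 9
v[4] = max(2+9, 7+7, 7+2, 20+0) = 20
v[5] = max(2+20, 7+9, 7+7, 20+2, 11+0) = 22
v[6] = max(2+22, 7+20, 7+9, 20+7, 11+2, 19+0) = 27
v[7] = max(2+27, 7+22, 7+20, …, 19+2, 26+0) = 29
v[8] = max(2+29, 7+27, 7+22, …, 26+2, 26+0) = 40
One optimal cutting: 4 + 4 → €20 + €20 = €40.

40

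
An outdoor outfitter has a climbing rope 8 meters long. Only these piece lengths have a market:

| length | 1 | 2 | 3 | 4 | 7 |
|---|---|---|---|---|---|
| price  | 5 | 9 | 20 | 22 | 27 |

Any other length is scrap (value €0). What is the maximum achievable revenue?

Build r[k] bottom-up: r[k] = max over allowed piece i of (p[i] + r[k−i]).
r[1] = 5
r[2] = max(5+5, 9+0) = 10
r[3] = max(5+10, 9+5, 20+0) = 20
r[4] = max(5+20, 9+10, 20+5, 22+0) = 25
r[5] = max(5+25, 9+20, 20+10, 22+5) = 30
r[6] = max(5+30, 9+25, 20+20, 22+10) = 40
r[7] = max(5+40, 9+30, 20+25, 22+20, 27+0) = 45
r[8] = max(5+45, 9+40, 20+30, 22+25, 27+5) = 50
One optimal cutting: 3 + 3 + 1 + 1 → €50.

50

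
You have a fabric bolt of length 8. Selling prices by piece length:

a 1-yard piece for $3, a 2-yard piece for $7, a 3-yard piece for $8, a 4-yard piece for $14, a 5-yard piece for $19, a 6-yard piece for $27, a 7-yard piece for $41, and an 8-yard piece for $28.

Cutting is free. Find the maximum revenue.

44

Let best[k] be the best obtainable value from length k. For each k, try every first piece i and keep the best of price[i] + best[k−i].
best[1] = 3
best[2] = 7
best[3] = 10  (first piece 1, then best[2]=7)
best[4] = 14  (first piece 2, then best[2]=7)
best[5] = 19
best[6] = 27
best[7] = 41
best[8] = 44  (first piece 1, then best[7]=41)
One optimal cutting: 7 + 1 → $41 + $3 = $44.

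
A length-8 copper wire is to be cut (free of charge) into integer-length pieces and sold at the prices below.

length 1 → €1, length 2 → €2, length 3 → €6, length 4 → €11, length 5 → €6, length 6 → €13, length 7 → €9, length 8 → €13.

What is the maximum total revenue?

Build R[k] bottom-up: R[k] = max over allowed piece i of (p[i] + R[k−i]).
R[1] = 1
R[2] = max(1+1, 2+0) = 2
R[3] = max(1+2, 2+1, 6+0) = 6
R[4] = max(1+6, 2+2, 6+1, 11+0) = 11
R[5] = max(1+11, 2+6, 6+2, 11+1, 6+0) = 12
R[6] = max(1+12, 2+11, 6+6, 11+2, 6+1, 13+0) = 13
R[7] = max(1+13, 2+12, 6+11, …, 13+1, 9+0) = 17
R[8] = max(1+17, 2+13, 6+12, …, 9+1, 13+0) = 22
One optimal cutting: 4 + 4 → €11 + €11 = €22.

22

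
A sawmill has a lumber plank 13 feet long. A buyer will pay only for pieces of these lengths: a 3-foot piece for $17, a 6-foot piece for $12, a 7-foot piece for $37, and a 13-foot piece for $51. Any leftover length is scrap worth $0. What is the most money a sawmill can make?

71

Consider every possible first cut. best[k] is the best of p[i]+best[k−i] over all sellable i≤k.
best[1] = 0
best[2] = 0
best[3] = 17
best[4] = 17
best[5] = 17
best[6] = 34  (first piece 3, then best[3]=17)
best[7] = 37
best[8] = 37
best[9] = 51  (first piece 3, then best[6]=34)
best[10] = 54  (first piece 3, then best[7]=37)
best[11] = 54
best[12] = 68  (first piece 3, then best[9]=51)
best[13] = 71  (first piece 3, then best[10]=54)
One optimal cutting: 7 + 3 + 3 → $71.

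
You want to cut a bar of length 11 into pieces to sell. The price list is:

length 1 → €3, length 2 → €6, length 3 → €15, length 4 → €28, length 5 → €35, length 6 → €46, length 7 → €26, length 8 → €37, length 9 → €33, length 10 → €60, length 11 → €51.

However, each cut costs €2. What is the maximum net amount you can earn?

Build r[k] bottom-up: r[k] = max over allowed piece i of (p[i] + r[k−i]) − 2 per cut.
r[1] = 3
r[2] = 6
r[3] = 15
r[4] = 28
r[5] = 35
r[6] = 46
r[7] = 47  (first piece 1, then r[6]=46)
r[8] = 54  (first piece 4, then r[4]=28)
r[9] = 61  (first piece 4, then r[5]=35)
r[10] = 72  (first piece 4, then r[6]=46)
r[11] = 79  (first piece 5, then r[6]=46)
One optimal plan: pieces 6 + 5 (1 cut) → €81 − €2 = €79.

79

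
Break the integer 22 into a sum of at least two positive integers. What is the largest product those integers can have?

2916

Let g[k] be the best product for length k (with at least one cut). For each first piece i, the rest contributes max(k−i, g[k−i]).
g[2] = 1*max(1,0) = 1*1 = 1
g[3] = 1*max(2,1) = 1*2 = 2
g[4] = 2*max(2,1) = 2*2 = 4
g[5] = 2*max(3,2) = 2*3 = 6
g[6] = 3*max(3,2) = 3*3 = 9
g[7] = 2*max(5,6) = 2*6 = 12
g[8] = 2*max(6,9) = 2*9 = 18
g[9] = 3*max(6,9) = 3*9 = 27
g[10] = 2*max(8,18) = 2*18 = 36
g[11] = 2*max(9,27) = 2*27 = 54
g[12] = 3*max(9,27) = 3*27 = 81
g[13] = 2*max(11,54) = 2*54 = 108
g[14] = 2*max(12,81) = 2*81 = 162
g[15] = 3*max(12,81) = 3*81 = 243
g[16] = 2*max(14,162) = 2*162 = 324
g[17] = 2*max(15,243) = 2*243 = 486
g[18] = 3*max(15,243) = 3*243 = 729
g[19] = 2*max(17,486) = 2*486 = 972
g[20] = 2*max(18,729) = 2*729 = 1458
g[21] = 3*max(18,729) = 3*729 = 2187
g[22] = 2*max(20,1458) = 2*1458 = 2916
One optimal split: 3 + 3 + 3 + 3 + 3 + 3 + 2 + 2; product 3*3*3*3*3*3*2*2 = 2916.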